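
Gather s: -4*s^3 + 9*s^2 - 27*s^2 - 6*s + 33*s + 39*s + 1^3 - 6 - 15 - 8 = -4*s^3 - 18*s^2 + 66*s - 28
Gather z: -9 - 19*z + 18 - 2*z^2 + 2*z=-2*z^2 - 17*z + 9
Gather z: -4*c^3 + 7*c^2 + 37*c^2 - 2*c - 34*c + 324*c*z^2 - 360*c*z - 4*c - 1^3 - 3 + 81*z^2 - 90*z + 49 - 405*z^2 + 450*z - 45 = -4*c^3 + 44*c^2 - 40*c + z^2*(324*c - 324) + z*(360 - 360*c)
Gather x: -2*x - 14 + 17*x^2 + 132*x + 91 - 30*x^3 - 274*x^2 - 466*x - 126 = -30*x^3 - 257*x^2 - 336*x - 49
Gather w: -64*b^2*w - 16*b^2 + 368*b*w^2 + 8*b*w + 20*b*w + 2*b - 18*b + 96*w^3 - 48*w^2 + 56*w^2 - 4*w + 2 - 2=-16*b^2 - 16*b + 96*w^3 + w^2*(368*b + 8) + w*(-64*b^2 + 28*b - 4)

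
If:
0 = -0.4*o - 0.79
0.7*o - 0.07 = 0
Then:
No Solution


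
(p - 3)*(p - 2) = p^2 - 5*p + 6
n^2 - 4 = (n - 2)*(n + 2)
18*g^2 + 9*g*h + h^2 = (3*g + h)*(6*g + h)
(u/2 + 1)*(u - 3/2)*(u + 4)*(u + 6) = u^4/2 + 21*u^3/4 + 13*u^2 - 9*u - 36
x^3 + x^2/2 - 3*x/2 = x*(x - 1)*(x + 3/2)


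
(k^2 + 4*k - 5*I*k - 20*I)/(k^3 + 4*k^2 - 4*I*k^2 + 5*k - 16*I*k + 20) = 1/(k + I)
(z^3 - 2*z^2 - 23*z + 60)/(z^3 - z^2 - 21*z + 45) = (z - 4)/(z - 3)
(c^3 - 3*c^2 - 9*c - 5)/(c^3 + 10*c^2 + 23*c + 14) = (c^2 - 4*c - 5)/(c^2 + 9*c + 14)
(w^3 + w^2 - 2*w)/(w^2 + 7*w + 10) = w*(w - 1)/(w + 5)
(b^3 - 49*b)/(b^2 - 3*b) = (b^2 - 49)/(b - 3)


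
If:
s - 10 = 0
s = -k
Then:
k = -10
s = 10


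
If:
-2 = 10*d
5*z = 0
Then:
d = -1/5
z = 0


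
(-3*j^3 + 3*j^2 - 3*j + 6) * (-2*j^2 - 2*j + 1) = 6*j^5 - 3*j^3 - 3*j^2 - 15*j + 6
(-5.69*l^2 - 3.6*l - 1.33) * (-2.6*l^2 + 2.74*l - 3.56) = 14.794*l^4 - 6.2306*l^3 + 13.8504*l^2 + 9.1718*l + 4.7348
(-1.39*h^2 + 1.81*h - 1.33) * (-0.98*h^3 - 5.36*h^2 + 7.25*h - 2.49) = 1.3622*h^5 + 5.6766*h^4 - 18.4757*h^3 + 23.7124*h^2 - 14.1494*h + 3.3117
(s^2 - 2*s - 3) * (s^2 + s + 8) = s^4 - s^3 + 3*s^2 - 19*s - 24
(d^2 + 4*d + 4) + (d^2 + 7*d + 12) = 2*d^2 + 11*d + 16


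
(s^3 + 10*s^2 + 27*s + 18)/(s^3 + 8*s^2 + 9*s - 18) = (s + 1)/(s - 1)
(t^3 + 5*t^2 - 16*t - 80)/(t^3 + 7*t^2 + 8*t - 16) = (t^2 + t - 20)/(t^2 + 3*t - 4)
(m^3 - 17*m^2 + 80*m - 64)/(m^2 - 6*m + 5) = (m^2 - 16*m + 64)/(m - 5)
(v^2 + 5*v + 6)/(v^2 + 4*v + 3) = (v + 2)/(v + 1)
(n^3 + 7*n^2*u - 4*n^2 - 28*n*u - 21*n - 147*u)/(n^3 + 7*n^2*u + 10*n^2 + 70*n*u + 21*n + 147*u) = (n - 7)/(n + 7)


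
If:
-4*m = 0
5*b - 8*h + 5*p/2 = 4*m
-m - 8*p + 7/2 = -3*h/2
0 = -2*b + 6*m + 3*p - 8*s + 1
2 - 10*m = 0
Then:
No Solution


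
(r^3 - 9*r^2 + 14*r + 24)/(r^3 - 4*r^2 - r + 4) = (r - 6)/(r - 1)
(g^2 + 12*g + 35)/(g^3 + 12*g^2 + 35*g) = 1/g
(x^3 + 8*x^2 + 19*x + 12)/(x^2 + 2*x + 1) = (x^2 + 7*x + 12)/(x + 1)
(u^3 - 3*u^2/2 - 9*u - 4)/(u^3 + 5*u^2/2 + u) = (u - 4)/u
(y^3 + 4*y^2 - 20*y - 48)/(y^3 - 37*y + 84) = (y^2 + 8*y + 12)/(y^2 + 4*y - 21)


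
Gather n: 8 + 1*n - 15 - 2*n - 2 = -n - 9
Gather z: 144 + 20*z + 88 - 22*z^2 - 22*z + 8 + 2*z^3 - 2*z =2*z^3 - 22*z^2 - 4*z + 240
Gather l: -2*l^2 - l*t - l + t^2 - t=-2*l^2 + l*(-t - 1) + t^2 - t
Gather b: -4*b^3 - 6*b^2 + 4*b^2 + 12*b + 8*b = -4*b^3 - 2*b^2 + 20*b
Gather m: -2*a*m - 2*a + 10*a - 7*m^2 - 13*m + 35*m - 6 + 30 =8*a - 7*m^2 + m*(22 - 2*a) + 24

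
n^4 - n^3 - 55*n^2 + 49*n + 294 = (n - 7)*(n - 3)*(n + 2)*(n + 7)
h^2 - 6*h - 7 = (h - 7)*(h + 1)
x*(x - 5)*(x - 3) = x^3 - 8*x^2 + 15*x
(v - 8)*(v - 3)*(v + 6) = v^3 - 5*v^2 - 42*v + 144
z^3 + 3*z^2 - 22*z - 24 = (z - 4)*(z + 1)*(z + 6)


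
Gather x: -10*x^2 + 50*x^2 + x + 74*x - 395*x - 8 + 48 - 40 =40*x^2 - 320*x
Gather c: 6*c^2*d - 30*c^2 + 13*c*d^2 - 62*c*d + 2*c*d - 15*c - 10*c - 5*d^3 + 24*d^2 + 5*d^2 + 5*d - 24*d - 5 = c^2*(6*d - 30) + c*(13*d^2 - 60*d - 25) - 5*d^3 + 29*d^2 - 19*d - 5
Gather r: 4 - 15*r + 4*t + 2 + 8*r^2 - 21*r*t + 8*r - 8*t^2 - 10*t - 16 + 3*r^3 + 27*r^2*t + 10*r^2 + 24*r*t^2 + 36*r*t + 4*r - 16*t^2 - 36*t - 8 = 3*r^3 + r^2*(27*t + 18) + r*(24*t^2 + 15*t - 3) - 24*t^2 - 42*t - 18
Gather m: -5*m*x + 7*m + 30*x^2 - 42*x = m*(7 - 5*x) + 30*x^2 - 42*x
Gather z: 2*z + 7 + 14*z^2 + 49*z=14*z^2 + 51*z + 7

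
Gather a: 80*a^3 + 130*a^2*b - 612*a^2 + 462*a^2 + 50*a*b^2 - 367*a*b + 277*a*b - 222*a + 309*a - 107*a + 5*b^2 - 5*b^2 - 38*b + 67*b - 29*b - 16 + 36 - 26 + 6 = 80*a^3 + a^2*(130*b - 150) + a*(50*b^2 - 90*b - 20)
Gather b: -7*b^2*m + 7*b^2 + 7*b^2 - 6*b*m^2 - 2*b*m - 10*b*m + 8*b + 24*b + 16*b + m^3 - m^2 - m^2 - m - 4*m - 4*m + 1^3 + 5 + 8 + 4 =b^2*(14 - 7*m) + b*(-6*m^2 - 12*m + 48) + m^3 - 2*m^2 - 9*m + 18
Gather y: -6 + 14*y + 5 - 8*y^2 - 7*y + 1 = -8*y^2 + 7*y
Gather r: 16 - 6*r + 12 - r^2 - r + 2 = -r^2 - 7*r + 30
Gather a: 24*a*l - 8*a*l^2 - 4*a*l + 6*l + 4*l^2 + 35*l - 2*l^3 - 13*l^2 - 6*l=a*(-8*l^2 + 20*l) - 2*l^3 - 9*l^2 + 35*l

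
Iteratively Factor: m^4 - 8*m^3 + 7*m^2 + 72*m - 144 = (m + 3)*(m^3 - 11*m^2 + 40*m - 48) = (m - 4)*(m + 3)*(m^2 - 7*m + 12) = (m - 4)*(m - 3)*(m + 3)*(m - 4)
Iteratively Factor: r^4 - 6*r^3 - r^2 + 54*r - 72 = (r - 4)*(r^3 - 2*r^2 - 9*r + 18) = (r - 4)*(r + 3)*(r^2 - 5*r + 6) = (r - 4)*(r - 3)*(r + 3)*(r - 2)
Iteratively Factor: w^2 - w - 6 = (w - 3)*(w + 2)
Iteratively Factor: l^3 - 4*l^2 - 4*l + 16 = (l - 4)*(l^2 - 4) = (l - 4)*(l + 2)*(l - 2)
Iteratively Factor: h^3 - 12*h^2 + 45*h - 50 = (h - 5)*(h^2 - 7*h + 10) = (h - 5)^2*(h - 2)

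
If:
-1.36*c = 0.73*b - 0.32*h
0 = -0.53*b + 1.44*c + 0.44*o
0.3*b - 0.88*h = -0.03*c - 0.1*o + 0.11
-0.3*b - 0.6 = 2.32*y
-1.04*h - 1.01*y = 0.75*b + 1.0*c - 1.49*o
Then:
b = -0.19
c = 0.05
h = -0.23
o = -0.38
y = -0.23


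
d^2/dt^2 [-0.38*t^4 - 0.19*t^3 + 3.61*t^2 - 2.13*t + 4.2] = -4.56*t^2 - 1.14*t + 7.22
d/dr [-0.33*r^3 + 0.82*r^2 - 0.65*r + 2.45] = -0.99*r^2 + 1.64*r - 0.65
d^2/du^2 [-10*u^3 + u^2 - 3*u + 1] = 2 - 60*u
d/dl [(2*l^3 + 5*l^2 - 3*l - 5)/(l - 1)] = (4*l^3 - l^2 - 10*l + 8)/(l^2 - 2*l + 1)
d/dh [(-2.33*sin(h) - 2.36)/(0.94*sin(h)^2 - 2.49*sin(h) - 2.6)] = (2.1902*sin(h)^2 + 4.4368*sin(h) + 0.1816)*cos(h)/(0.8836*sin(h)^4 - 4.6812*sin(h)^3 + 1.3121*sin(h)^2 + 12.948*sin(h) + 6.76)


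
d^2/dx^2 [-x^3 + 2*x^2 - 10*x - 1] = 4 - 6*x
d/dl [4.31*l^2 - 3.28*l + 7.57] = 8.62*l - 3.28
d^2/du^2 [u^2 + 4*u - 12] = 2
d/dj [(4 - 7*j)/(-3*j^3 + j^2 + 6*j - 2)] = (21*j^3 - 7*j^2 - 42*j + (7*j - 4)*(-9*j^2 + 2*j + 6) + 14)/(3*j^3 - j^2 - 6*j + 2)^2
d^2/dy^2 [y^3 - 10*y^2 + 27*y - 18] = 6*y - 20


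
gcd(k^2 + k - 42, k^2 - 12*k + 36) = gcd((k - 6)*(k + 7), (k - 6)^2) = k - 6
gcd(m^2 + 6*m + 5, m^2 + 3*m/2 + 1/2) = m + 1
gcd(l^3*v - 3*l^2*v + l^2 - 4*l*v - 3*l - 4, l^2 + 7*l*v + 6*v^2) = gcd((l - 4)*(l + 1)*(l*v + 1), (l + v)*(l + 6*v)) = 1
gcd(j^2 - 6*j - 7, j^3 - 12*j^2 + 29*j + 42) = j^2 - 6*j - 7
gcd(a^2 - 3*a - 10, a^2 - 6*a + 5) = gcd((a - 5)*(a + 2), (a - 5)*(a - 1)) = a - 5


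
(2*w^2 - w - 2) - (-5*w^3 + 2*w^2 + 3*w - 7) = 5*w^3 - 4*w + 5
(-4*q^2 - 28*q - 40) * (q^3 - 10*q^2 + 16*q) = -4*q^5 + 12*q^4 + 176*q^3 - 48*q^2 - 640*q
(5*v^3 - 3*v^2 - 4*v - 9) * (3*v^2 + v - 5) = 15*v^5 - 4*v^4 - 40*v^3 - 16*v^2 + 11*v + 45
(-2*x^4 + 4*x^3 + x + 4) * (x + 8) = -2*x^5 - 12*x^4 + 32*x^3 + x^2 + 12*x + 32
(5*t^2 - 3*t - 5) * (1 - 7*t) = -35*t^3 + 26*t^2 + 32*t - 5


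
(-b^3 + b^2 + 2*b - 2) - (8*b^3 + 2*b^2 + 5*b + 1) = -9*b^3 - b^2 - 3*b - 3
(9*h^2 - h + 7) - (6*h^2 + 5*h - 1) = 3*h^2 - 6*h + 8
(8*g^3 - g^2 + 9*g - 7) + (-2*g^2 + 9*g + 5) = 8*g^3 - 3*g^2 + 18*g - 2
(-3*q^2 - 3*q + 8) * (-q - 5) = 3*q^3 + 18*q^2 + 7*q - 40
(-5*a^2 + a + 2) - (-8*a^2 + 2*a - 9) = 3*a^2 - a + 11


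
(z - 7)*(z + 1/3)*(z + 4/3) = z^3 - 16*z^2/3 - 101*z/9 - 28/9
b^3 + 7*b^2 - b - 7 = (b - 1)*(b + 1)*(b + 7)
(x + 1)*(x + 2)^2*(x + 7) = x^4 + 12*x^3 + 43*x^2 + 60*x + 28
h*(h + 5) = h^2 + 5*h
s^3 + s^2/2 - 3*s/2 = s*(s - 1)*(s + 3/2)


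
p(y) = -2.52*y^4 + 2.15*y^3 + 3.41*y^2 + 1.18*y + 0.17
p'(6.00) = -1902.98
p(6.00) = -2671.51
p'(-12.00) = 18266.38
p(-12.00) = -55492.87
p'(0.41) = 4.37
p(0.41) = 1.30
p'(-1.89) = 79.38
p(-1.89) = -36.55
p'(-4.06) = 754.40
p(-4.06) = -777.00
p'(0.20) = 2.72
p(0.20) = 0.56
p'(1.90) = -31.72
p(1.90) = -3.37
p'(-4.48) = 1006.43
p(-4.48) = -1145.10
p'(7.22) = -3407.13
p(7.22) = -5852.14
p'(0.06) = 1.61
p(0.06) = 0.25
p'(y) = -10.08*y^3 + 6.45*y^2 + 6.82*y + 1.18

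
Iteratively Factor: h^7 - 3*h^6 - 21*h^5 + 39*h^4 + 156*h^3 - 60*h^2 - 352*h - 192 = (h + 2)*(h^6 - 5*h^5 - 11*h^4 + 61*h^3 + 34*h^2 - 128*h - 96) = (h + 1)*(h + 2)*(h^5 - 6*h^4 - 5*h^3 + 66*h^2 - 32*h - 96) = (h + 1)*(h + 2)*(h + 3)*(h^4 - 9*h^3 + 22*h^2 - 32) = (h - 4)*(h + 1)*(h + 2)*(h + 3)*(h^3 - 5*h^2 + 2*h + 8) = (h - 4)*(h - 2)*(h + 1)*(h + 2)*(h + 3)*(h^2 - 3*h - 4) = (h - 4)*(h - 2)*(h + 1)^2*(h + 2)*(h + 3)*(h - 4)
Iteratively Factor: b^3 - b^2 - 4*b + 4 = (b - 2)*(b^2 + b - 2) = (b - 2)*(b - 1)*(b + 2)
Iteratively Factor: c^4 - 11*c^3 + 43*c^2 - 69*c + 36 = (c - 4)*(c^3 - 7*c^2 + 15*c - 9) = (c - 4)*(c - 3)*(c^2 - 4*c + 3) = (c - 4)*(c - 3)^2*(c - 1)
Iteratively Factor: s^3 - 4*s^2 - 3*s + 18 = (s - 3)*(s^2 - s - 6) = (s - 3)^2*(s + 2)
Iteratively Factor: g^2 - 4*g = (g - 4)*(g)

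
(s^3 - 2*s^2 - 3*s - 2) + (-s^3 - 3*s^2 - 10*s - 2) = -5*s^2 - 13*s - 4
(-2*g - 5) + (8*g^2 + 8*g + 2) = 8*g^2 + 6*g - 3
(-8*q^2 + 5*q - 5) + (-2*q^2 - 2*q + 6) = -10*q^2 + 3*q + 1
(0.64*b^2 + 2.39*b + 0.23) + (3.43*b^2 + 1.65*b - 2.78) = 4.07*b^2 + 4.04*b - 2.55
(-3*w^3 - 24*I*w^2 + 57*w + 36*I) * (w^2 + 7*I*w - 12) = -3*w^5 - 45*I*w^4 + 261*w^3 + 723*I*w^2 - 936*w - 432*I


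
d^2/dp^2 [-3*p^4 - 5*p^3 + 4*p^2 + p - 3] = -36*p^2 - 30*p + 8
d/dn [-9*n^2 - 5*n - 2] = -18*n - 5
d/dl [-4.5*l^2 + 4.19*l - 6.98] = 4.19 - 9.0*l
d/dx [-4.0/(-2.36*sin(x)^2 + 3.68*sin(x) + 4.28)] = (14.72 - 18.88*sin(x))*cos(x)/(-2.36*sin(x)^2 + 3.68*sin(x) + 4.28)^2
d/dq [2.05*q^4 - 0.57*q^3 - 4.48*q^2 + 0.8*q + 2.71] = 8.2*q^3 - 1.71*q^2 - 8.96*q + 0.8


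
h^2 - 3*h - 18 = (h - 6)*(h + 3)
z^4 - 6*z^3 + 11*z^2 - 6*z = z*(z - 3)*(z - 2)*(z - 1)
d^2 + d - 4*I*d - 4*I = (d + 1)*(d - 4*I)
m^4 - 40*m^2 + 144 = (m - 6)*(m - 2)*(m + 2)*(m + 6)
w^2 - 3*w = w*(w - 3)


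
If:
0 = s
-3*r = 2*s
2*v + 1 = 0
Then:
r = 0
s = 0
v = -1/2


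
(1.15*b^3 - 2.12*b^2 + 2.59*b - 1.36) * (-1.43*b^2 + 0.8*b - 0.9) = -1.6445*b^5 + 3.9516*b^4 - 6.4347*b^3 + 5.9248*b^2 - 3.419*b + 1.224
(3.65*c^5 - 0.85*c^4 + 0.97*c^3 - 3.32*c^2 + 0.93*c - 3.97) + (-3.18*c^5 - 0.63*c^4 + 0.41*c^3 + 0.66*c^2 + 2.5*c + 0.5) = 0.47*c^5 - 1.48*c^4 + 1.38*c^3 - 2.66*c^2 + 3.43*c - 3.47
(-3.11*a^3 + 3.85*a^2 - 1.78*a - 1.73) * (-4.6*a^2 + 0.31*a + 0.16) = 14.306*a^5 - 18.6741*a^4 + 8.8839*a^3 + 8.0222*a^2 - 0.8211*a - 0.2768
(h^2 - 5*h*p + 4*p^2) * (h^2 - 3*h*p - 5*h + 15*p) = h^4 - 8*h^3*p - 5*h^3 + 19*h^2*p^2 + 40*h^2*p - 12*h*p^3 - 95*h*p^2 + 60*p^3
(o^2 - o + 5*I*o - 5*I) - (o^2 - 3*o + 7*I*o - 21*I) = 2*o - 2*I*o + 16*I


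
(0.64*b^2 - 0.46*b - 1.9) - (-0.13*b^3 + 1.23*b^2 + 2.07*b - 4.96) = 0.13*b^3 - 0.59*b^2 - 2.53*b + 3.06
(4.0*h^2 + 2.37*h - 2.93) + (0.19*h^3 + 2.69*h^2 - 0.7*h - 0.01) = 0.19*h^3 + 6.69*h^2 + 1.67*h - 2.94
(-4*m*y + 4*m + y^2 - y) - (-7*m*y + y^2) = 3*m*y + 4*m - y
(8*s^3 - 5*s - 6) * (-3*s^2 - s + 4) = -24*s^5 - 8*s^4 + 47*s^3 + 23*s^2 - 14*s - 24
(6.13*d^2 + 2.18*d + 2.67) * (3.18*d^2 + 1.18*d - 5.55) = 19.4934*d^4 + 14.1658*d^3 - 22.9585*d^2 - 8.9484*d - 14.8185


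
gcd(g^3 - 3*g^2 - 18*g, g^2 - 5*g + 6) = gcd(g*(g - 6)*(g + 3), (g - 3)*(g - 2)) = 1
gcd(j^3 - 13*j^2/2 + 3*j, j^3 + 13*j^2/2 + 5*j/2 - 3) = j - 1/2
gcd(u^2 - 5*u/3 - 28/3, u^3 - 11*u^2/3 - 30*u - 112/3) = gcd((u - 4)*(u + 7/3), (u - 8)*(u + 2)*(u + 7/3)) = u + 7/3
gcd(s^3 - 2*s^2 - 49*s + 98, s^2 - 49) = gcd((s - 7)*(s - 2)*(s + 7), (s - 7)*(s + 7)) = s^2 - 49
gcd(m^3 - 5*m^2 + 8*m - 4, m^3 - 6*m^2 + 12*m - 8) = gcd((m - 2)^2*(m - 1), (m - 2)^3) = m^2 - 4*m + 4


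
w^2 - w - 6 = (w - 3)*(w + 2)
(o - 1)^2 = o^2 - 2*o + 1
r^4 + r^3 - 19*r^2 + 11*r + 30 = (r - 3)*(r - 2)*(r + 1)*(r + 5)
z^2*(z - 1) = z^3 - z^2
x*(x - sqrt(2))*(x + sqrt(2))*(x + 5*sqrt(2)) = x^4 + 5*sqrt(2)*x^3 - 2*x^2 - 10*sqrt(2)*x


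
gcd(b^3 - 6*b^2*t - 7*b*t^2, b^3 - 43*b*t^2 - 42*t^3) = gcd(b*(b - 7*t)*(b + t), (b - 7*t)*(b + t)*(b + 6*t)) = -b^2 + 6*b*t + 7*t^2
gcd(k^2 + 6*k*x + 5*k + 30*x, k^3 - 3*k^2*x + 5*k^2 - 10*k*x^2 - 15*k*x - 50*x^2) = k + 5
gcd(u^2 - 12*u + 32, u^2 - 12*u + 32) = u^2 - 12*u + 32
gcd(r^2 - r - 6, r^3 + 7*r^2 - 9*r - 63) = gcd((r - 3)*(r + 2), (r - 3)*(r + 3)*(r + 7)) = r - 3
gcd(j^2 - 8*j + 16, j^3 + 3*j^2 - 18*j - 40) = j - 4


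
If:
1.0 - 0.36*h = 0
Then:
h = 2.78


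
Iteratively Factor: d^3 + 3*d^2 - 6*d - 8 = (d - 2)*(d^2 + 5*d + 4) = (d - 2)*(d + 4)*(d + 1)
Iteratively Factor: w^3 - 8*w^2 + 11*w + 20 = (w - 4)*(w^2 - 4*w - 5) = (w - 4)*(w + 1)*(w - 5)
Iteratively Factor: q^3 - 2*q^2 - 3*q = (q + 1)*(q^2 - 3*q) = q*(q + 1)*(q - 3)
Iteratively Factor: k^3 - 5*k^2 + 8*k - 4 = (k - 2)*(k^2 - 3*k + 2) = (k - 2)*(k - 1)*(k - 2)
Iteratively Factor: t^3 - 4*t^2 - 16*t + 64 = (t + 4)*(t^2 - 8*t + 16) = (t - 4)*(t + 4)*(t - 4)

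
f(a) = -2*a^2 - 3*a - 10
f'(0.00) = -3.00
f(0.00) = -10.00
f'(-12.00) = 45.00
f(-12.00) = -262.00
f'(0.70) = -5.80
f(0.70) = -13.08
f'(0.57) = -5.28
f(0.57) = -12.36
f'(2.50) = -13.00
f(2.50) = -30.00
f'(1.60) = -9.40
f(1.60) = -19.92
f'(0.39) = -4.56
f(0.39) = -11.47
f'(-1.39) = 2.56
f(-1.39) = -9.69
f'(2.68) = -13.72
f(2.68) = -32.40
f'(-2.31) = 6.24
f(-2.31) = -13.74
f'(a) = -4*a - 3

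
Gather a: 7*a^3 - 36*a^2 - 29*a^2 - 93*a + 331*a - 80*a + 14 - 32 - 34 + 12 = 7*a^3 - 65*a^2 + 158*a - 40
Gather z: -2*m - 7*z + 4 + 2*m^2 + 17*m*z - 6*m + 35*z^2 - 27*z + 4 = 2*m^2 - 8*m + 35*z^2 + z*(17*m - 34) + 8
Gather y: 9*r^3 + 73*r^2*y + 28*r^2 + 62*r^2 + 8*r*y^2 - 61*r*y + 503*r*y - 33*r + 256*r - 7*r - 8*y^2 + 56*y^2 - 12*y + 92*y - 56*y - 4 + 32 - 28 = 9*r^3 + 90*r^2 + 216*r + y^2*(8*r + 48) + y*(73*r^2 + 442*r + 24)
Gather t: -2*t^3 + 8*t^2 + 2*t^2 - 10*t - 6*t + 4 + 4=-2*t^3 + 10*t^2 - 16*t + 8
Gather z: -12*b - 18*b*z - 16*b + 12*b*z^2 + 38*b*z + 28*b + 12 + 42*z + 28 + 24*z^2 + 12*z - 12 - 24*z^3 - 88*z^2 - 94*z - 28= -24*z^3 + z^2*(12*b - 64) + z*(20*b - 40)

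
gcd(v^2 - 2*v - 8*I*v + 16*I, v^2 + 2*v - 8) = v - 2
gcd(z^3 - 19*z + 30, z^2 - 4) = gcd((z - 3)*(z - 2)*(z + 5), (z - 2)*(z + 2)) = z - 2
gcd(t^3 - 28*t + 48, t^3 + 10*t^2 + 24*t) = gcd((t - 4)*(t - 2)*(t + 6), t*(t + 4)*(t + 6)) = t + 6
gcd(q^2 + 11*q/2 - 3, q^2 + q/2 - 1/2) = q - 1/2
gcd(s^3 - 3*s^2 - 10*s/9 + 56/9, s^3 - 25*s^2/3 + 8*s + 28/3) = s - 2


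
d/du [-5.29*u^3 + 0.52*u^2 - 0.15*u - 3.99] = -15.87*u^2 + 1.04*u - 0.15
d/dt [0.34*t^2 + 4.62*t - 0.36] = 0.68*t + 4.62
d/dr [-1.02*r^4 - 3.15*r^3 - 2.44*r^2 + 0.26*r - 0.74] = -4.08*r^3 - 9.45*r^2 - 4.88*r + 0.26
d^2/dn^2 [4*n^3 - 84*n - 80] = 24*n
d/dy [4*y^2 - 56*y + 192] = 8*y - 56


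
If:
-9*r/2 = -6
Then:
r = 4/3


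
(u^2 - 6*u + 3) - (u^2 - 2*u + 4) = -4*u - 1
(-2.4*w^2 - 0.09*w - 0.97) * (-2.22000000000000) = 5.328*w^2 + 0.1998*w + 2.1534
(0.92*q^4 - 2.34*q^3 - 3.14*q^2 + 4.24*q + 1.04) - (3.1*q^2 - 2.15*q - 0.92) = 0.92*q^4 - 2.34*q^3 - 6.24*q^2 + 6.39*q + 1.96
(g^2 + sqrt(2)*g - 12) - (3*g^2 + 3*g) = -2*g^2 - 3*g + sqrt(2)*g - 12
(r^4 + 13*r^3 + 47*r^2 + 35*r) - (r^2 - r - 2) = r^4 + 13*r^3 + 46*r^2 + 36*r + 2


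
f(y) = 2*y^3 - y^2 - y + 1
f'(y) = 6*y^2 - 2*y - 1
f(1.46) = 3.63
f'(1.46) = 8.87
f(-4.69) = -222.63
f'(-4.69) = 140.36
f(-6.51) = -586.66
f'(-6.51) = 266.30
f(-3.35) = -82.06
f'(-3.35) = 73.04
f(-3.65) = -105.93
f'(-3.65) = 86.24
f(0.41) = 0.56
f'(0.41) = -0.81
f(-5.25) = -310.72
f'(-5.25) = 174.88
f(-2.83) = -49.51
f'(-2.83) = 52.71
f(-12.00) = -3587.00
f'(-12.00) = 887.00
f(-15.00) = -6959.00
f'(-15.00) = 1379.00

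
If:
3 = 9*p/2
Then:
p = 2/3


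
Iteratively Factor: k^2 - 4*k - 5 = (k - 5)*(k + 1)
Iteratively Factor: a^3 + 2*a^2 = (a)*(a^2 + 2*a) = a^2*(a + 2)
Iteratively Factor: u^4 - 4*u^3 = (u)*(u^3 - 4*u^2) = u^2*(u^2 - 4*u) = u^2*(u - 4)*(u)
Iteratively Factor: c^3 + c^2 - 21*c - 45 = (c - 5)*(c^2 + 6*c + 9) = (c - 5)*(c + 3)*(c + 3)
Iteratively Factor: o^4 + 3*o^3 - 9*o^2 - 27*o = (o + 3)*(o^3 - 9*o) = (o - 3)*(o + 3)*(o^2 + 3*o) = (o - 3)*(o + 3)^2*(o)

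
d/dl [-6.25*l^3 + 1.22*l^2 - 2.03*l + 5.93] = -18.75*l^2 + 2.44*l - 2.03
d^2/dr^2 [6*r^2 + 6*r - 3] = 12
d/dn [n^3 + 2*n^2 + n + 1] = 3*n^2 + 4*n + 1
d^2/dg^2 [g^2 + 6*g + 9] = 2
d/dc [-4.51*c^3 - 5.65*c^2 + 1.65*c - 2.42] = -13.53*c^2 - 11.3*c + 1.65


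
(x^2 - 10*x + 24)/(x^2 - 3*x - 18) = (x - 4)/(x + 3)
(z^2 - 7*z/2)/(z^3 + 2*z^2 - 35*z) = (z - 7/2)/(z^2 + 2*z - 35)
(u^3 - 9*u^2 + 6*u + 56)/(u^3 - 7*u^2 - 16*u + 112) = (u + 2)/(u + 4)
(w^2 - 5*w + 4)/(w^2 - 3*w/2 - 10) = 2*(w - 1)/(2*w + 5)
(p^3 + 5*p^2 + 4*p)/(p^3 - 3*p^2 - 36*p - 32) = p/(p - 8)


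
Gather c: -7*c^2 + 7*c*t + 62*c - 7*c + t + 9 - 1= -7*c^2 + c*(7*t + 55) + t + 8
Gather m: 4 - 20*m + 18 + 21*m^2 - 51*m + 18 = 21*m^2 - 71*m + 40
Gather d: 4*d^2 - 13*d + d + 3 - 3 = 4*d^2 - 12*d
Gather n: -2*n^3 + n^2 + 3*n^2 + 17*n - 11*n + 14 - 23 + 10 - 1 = -2*n^3 + 4*n^2 + 6*n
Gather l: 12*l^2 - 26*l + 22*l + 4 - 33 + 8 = 12*l^2 - 4*l - 21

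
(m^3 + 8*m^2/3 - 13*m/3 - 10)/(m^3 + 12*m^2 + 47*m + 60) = (3*m^2 - m - 10)/(3*(m^2 + 9*m + 20))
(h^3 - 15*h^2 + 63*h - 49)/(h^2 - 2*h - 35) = (h^2 - 8*h + 7)/(h + 5)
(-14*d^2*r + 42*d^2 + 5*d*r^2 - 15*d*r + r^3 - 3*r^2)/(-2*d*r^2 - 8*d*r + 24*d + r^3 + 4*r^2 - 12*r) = (7*d*r - 21*d + r^2 - 3*r)/(r^2 + 4*r - 12)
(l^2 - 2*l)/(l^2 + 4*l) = (l - 2)/(l + 4)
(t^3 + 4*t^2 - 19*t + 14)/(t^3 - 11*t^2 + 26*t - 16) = (t + 7)/(t - 8)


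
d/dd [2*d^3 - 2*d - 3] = 6*d^2 - 2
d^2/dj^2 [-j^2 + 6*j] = -2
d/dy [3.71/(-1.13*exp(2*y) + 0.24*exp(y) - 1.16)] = (8.3846*exp(y) - 0.8904)*exp(y)/(1.13*exp(2*y) - 0.24*exp(y) + 1.16)^2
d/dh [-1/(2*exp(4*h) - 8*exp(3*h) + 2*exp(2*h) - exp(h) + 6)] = (8*exp(3*h) - 24*exp(2*h) + 4*exp(h) - 1)*exp(h)/(2*exp(4*h) - 8*exp(3*h) + 2*exp(2*h) - exp(h) + 6)^2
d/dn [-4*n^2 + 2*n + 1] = 2 - 8*n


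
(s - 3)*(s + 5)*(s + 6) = s^3 + 8*s^2 - 3*s - 90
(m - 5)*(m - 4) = m^2 - 9*m + 20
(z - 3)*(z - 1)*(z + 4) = z^3 - 13*z + 12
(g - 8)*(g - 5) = g^2 - 13*g + 40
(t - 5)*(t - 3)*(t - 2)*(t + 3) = t^4 - 7*t^3 + t^2 + 63*t - 90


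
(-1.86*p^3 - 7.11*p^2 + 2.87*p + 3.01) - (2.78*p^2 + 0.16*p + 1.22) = -1.86*p^3 - 9.89*p^2 + 2.71*p + 1.79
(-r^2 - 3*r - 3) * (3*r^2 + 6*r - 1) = -3*r^4 - 15*r^3 - 26*r^2 - 15*r + 3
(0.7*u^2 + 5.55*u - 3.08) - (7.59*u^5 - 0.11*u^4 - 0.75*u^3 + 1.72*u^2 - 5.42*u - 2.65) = -7.59*u^5 + 0.11*u^4 + 0.75*u^3 - 1.02*u^2 + 10.97*u - 0.43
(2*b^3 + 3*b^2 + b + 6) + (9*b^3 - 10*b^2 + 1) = 11*b^3 - 7*b^2 + b + 7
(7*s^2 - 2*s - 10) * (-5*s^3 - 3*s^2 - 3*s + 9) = -35*s^5 - 11*s^4 + 35*s^3 + 99*s^2 + 12*s - 90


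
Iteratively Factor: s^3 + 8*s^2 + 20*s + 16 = (s + 4)*(s^2 + 4*s + 4) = (s + 2)*(s + 4)*(s + 2)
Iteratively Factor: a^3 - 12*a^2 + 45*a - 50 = (a - 5)*(a^2 - 7*a + 10) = (a - 5)^2*(a - 2)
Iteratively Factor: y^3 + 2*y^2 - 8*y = (y + 4)*(y^2 - 2*y) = y*(y + 4)*(y - 2)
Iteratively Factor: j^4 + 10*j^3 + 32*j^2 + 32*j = (j)*(j^3 + 10*j^2 + 32*j + 32) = j*(j + 4)*(j^2 + 6*j + 8) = j*(j + 2)*(j + 4)*(j + 4)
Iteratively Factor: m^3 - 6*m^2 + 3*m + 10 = (m + 1)*(m^2 - 7*m + 10) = (m - 5)*(m + 1)*(m - 2)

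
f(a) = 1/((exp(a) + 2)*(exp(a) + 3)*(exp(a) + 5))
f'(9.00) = 0.00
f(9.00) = 0.00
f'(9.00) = 0.00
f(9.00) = 0.00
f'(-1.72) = -0.00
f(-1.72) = 0.03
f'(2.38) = -0.00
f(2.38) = 0.00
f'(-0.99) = -0.01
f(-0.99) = 0.02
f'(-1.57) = -0.01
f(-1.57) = 0.03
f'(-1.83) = -0.00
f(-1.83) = 0.03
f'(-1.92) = -0.00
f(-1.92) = 0.03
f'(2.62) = -0.00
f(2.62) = 0.00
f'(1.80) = -0.00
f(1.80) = 0.00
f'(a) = -exp(a)/((exp(a) + 2)*(exp(a) + 3)*(exp(a) + 5)^2) - exp(a)/((exp(a) + 2)*(exp(a) + 3)^2*(exp(a) + 5)) - exp(a)/((exp(a) + 2)^2*(exp(a) + 3)*(exp(a) + 5)) = (-(exp(a) + 2)*(exp(a) + 3) - (exp(a) + 2)*(exp(a) + 5) - (exp(a) + 3)*(exp(a) + 5))*exp(a)/((exp(a) + 2)^2*(exp(a) + 3)^2*(exp(a) + 5)^2)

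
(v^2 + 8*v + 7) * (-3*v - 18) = -3*v^3 - 42*v^2 - 165*v - 126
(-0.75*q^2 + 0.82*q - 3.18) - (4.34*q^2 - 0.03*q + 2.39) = -5.09*q^2 + 0.85*q - 5.57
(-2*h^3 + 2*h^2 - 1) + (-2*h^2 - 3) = -2*h^3 - 4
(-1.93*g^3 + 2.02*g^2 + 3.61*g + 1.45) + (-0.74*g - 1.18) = -1.93*g^3 + 2.02*g^2 + 2.87*g + 0.27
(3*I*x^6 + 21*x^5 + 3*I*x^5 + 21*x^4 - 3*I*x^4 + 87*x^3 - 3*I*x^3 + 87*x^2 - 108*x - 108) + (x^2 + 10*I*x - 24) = 3*I*x^6 + 21*x^5 + 3*I*x^5 + 21*x^4 - 3*I*x^4 + 87*x^3 - 3*I*x^3 + 88*x^2 - 108*x + 10*I*x - 132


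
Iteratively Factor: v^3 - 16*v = (v - 4)*(v^2 + 4*v) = v*(v - 4)*(v + 4)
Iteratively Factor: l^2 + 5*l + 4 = (l + 1)*(l + 4)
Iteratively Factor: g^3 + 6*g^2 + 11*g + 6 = (g + 3)*(g^2 + 3*g + 2) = (g + 2)*(g + 3)*(g + 1)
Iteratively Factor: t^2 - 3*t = (t - 3)*(t)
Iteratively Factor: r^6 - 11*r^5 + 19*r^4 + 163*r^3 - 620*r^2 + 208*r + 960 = (r - 4)*(r^5 - 7*r^4 - 9*r^3 + 127*r^2 - 112*r - 240) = (r - 4)*(r + 1)*(r^4 - 8*r^3 - r^2 + 128*r - 240) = (r - 4)*(r + 1)*(r + 4)*(r^3 - 12*r^2 + 47*r - 60) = (r - 4)^2*(r + 1)*(r + 4)*(r^2 - 8*r + 15) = (r - 5)*(r - 4)^2*(r + 1)*(r + 4)*(r - 3)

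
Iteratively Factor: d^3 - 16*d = (d - 4)*(d^2 + 4*d) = (d - 4)*(d + 4)*(d)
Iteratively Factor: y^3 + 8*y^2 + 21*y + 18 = (y + 2)*(y^2 + 6*y + 9) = (y + 2)*(y + 3)*(y + 3)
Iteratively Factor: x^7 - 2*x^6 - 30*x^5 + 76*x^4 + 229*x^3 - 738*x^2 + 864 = (x + 1)*(x^6 - 3*x^5 - 27*x^4 + 103*x^3 + 126*x^2 - 864*x + 864) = (x - 3)*(x + 1)*(x^5 - 27*x^3 + 22*x^2 + 192*x - 288) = (x - 3)*(x - 2)*(x + 1)*(x^4 + 2*x^3 - 23*x^2 - 24*x + 144) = (x - 3)*(x - 2)*(x + 1)*(x + 4)*(x^3 - 2*x^2 - 15*x + 36) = (x - 3)^2*(x - 2)*(x + 1)*(x + 4)*(x^2 + x - 12) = (x - 3)^2*(x - 2)*(x + 1)*(x + 4)^2*(x - 3)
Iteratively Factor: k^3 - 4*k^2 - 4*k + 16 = (k - 4)*(k^2 - 4) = (k - 4)*(k + 2)*(k - 2)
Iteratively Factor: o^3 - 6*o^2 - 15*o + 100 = (o + 4)*(o^2 - 10*o + 25) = (o - 5)*(o + 4)*(o - 5)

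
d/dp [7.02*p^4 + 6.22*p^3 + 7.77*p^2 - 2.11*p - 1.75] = 28.08*p^3 + 18.66*p^2 + 15.54*p - 2.11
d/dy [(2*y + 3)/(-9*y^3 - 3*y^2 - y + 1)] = (-18*y^3 - 6*y^2 - 2*y + (2*y + 3)*(27*y^2 + 6*y + 1) + 2)/(9*y^3 + 3*y^2 + y - 1)^2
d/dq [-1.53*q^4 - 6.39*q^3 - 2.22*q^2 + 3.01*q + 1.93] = -6.12*q^3 - 19.17*q^2 - 4.44*q + 3.01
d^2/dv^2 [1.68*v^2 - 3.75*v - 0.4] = 3.36000000000000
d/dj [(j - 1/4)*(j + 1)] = 2*j + 3/4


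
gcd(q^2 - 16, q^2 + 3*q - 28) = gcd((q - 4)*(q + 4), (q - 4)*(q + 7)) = q - 4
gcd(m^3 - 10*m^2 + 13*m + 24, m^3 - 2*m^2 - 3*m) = m^2 - 2*m - 3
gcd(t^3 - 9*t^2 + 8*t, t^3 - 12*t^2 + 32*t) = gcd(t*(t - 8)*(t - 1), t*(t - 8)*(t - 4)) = t^2 - 8*t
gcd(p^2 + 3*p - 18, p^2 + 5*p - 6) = p + 6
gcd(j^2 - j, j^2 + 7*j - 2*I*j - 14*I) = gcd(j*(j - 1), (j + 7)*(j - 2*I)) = 1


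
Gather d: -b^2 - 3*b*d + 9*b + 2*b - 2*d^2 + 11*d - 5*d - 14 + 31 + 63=-b^2 + 11*b - 2*d^2 + d*(6 - 3*b) + 80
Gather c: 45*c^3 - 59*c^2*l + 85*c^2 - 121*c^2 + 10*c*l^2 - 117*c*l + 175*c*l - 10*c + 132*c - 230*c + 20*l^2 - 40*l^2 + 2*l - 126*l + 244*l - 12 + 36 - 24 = 45*c^3 + c^2*(-59*l - 36) + c*(10*l^2 + 58*l - 108) - 20*l^2 + 120*l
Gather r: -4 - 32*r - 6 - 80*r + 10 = -112*r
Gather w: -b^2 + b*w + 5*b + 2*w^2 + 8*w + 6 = -b^2 + 5*b + 2*w^2 + w*(b + 8) + 6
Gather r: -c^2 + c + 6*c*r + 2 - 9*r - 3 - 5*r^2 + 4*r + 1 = -c^2 + c - 5*r^2 + r*(6*c - 5)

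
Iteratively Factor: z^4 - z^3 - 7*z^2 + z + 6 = (z - 3)*(z^3 + 2*z^2 - z - 2) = (z - 3)*(z + 1)*(z^2 + z - 2) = (z - 3)*(z + 1)*(z + 2)*(z - 1)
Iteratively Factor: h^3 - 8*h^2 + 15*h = (h - 5)*(h^2 - 3*h) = h*(h - 5)*(h - 3)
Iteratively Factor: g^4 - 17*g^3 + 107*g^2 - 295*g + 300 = (g - 4)*(g^3 - 13*g^2 + 55*g - 75) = (g - 4)*(g - 3)*(g^2 - 10*g + 25) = (g - 5)*(g - 4)*(g - 3)*(g - 5)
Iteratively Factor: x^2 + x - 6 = (x - 2)*(x + 3)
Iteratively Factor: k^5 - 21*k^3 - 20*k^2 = (k + 4)*(k^4 - 4*k^3 - 5*k^2) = k*(k + 4)*(k^3 - 4*k^2 - 5*k) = k*(k - 5)*(k + 4)*(k^2 + k) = k^2*(k - 5)*(k + 4)*(k + 1)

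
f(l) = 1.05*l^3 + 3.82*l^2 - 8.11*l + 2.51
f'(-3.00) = -2.68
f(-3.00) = 32.87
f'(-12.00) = 353.81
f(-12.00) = -1164.49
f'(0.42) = -4.35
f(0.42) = -0.14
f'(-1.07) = -12.68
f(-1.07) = 14.27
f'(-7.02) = 93.49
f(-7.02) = -115.55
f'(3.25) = 49.99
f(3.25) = 52.55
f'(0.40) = -4.55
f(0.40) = -0.06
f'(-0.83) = -12.28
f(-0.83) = 11.27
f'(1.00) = 2.68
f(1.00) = -0.73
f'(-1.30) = -12.72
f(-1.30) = 17.20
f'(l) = 3.15*l^2 + 7.64*l - 8.11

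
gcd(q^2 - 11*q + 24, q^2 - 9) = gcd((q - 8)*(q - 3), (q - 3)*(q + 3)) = q - 3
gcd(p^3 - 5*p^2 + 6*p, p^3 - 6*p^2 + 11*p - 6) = p^2 - 5*p + 6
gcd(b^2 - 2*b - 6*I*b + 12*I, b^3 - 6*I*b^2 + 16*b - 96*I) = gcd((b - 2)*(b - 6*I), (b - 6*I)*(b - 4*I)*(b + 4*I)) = b - 6*I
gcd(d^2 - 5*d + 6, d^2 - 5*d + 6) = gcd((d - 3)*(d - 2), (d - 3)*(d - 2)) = d^2 - 5*d + 6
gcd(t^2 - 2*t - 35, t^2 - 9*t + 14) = t - 7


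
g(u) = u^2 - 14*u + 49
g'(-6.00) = -26.00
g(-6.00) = 169.00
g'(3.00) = -8.00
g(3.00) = 16.00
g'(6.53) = -0.94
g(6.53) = 0.22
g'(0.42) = -13.16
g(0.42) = 43.30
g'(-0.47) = -14.94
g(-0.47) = 55.80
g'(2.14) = -9.72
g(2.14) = 23.62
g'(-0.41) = -14.82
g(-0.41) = 54.91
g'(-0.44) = -14.88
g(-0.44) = 55.35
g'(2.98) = -8.04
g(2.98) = 16.16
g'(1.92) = -10.16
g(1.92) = 25.81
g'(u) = 2*u - 14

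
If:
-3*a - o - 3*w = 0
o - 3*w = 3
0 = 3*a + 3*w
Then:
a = 1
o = 0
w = -1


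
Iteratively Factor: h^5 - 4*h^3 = (h - 2)*(h^4 + 2*h^3) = (h - 2)*(h + 2)*(h^3) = h*(h - 2)*(h + 2)*(h^2) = h^2*(h - 2)*(h + 2)*(h)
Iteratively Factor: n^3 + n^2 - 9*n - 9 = (n - 3)*(n^2 + 4*n + 3) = (n - 3)*(n + 1)*(n + 3)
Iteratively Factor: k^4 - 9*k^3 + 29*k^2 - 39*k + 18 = (k - 1)*(k^3 - 8*k^2 + 21*k - 18) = (k - 2)*(k - 1)*(k^2 - 6*k + 9) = (k - 3)*(k - 2)*(k - 1)*(k - 3)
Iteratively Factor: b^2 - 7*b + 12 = (b - 3)*(b - 4)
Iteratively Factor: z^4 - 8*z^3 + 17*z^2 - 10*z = (z - 2)*(z^3 - 6*z^2 + 5*z) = (z - 2)*(z - 1)*(z^2 - 5*z) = (z - 5)*(z - 2)*(z - 1)*(z)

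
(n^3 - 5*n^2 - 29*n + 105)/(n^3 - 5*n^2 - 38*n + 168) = (n^2 + 2*n - 15)/(n^2 + 2*n - 24)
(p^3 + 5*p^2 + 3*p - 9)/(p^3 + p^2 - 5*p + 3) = (p + 3)/(p - 1)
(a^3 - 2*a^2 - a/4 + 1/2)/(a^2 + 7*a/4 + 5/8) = 2*(2*a^2 - 5*a + 2)/(4*a + 5)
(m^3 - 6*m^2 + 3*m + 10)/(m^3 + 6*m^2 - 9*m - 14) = (m - 5)/(m + 7)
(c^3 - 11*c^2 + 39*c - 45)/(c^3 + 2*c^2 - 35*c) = (c^2 - 6*c + 9)/(c*(c + 7))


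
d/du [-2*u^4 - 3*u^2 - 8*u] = -8*u^3 - 6*u - 8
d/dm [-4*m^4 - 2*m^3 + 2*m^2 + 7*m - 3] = -16*m^3 - 6*m^2 + 4*m + 7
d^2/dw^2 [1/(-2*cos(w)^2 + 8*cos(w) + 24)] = (-4*sin(w)^4 + 66*sin(w)^2 + 33*cos(w) + 3*cos(3*w) - 6)/(2*(sin(w)^2 + 4*cos(w) + 11)^3)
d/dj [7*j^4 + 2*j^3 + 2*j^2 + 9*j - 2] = 28*j^3 + 6*j^2 + 4*j + 9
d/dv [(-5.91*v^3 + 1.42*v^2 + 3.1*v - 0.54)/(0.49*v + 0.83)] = (-5.7918*v^3 - 14.0201*v^2 + 2.3572*v + 2.8376)/(0.2401*v^2 + 0.8134*v + 0.6889)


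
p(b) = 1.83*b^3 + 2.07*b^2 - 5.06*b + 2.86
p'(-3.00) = 31.93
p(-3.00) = -12.74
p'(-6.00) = 167.74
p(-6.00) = -287.54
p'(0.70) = 0.53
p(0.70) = 0.96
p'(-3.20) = 37.91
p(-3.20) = -19.72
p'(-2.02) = 8.98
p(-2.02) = 6.44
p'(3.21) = 64.80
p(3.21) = 68.48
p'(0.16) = -4.26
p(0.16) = 2.11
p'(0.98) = 4.27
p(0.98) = 1.61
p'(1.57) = 14.97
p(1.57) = 7.10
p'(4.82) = 142.44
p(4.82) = 231.49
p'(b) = 5.49*b^2 + 4.14*b - 5.06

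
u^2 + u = u*(u + 1)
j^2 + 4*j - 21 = (j - 3)*(j + 7)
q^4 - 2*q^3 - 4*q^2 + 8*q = q*(q - 2)^2*(q + 2)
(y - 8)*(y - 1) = y^2 - 9*y + 8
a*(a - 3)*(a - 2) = a^3 - 5*a^2 + 6*a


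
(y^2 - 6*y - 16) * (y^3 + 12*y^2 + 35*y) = y^5 + 6*y^4 - 53*y^3 - 402*y^2 - 560*y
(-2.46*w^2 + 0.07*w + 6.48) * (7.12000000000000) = -17.5152*w^2 + 0.4984*w + 46.1376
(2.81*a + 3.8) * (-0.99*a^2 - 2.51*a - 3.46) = -2.7819*a^3 - 10.8151*a^2 - 19.2606*a - 13.148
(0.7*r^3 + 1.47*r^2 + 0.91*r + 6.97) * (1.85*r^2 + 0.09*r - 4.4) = 1.295*r^5 + 2.7825*r^4 - 1.2642*r^3 + 6.5084*r^2 - 3.3767*r - 30.668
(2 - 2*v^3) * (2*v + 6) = -4*v^4 - 12*v^3 + 4*v + 12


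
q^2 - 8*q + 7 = (q - 7)*(q - 1)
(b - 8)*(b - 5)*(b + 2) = b^3 - 11*b^2 + 14*b + 80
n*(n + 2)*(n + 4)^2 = n^4 + 10*n^3 + 32*n^2 + 32*n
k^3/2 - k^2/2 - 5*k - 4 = (k/2 + 1/2)*(k - 4)*(k + 2)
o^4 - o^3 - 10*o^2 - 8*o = o*(o - 4)*(o + 1)*(o + 2)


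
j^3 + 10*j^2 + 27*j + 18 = (j + 1)*(j + 3)*(j + 6)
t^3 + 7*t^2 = t^2*(t + 7)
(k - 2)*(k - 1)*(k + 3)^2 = k^4 + 3*k^3 - 7*k^2 - 15*k + 18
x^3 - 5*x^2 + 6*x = x*(x - 3)*(x - 2)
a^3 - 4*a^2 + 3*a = a*(a - 3)*(a - 1)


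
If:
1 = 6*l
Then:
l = 1/6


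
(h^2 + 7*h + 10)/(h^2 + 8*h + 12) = (h + 5)/(h + 6)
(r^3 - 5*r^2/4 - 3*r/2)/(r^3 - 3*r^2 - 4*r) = (-4*r^2 + 5*r + 6)/(4*(-r^2 + 3*r + 4))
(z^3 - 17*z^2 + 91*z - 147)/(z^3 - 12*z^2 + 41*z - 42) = (z - 7)/(z - 2)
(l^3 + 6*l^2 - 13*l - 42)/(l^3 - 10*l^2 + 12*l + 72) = (l^2 + 4*l - 21)/(l^2 - 12*l + 36)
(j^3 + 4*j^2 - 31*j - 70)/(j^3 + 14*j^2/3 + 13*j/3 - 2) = 3*(j^2 + 2*j - 35)/(3*j^2 + 8*j - 3)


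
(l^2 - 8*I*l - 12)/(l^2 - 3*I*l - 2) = (l - 6*I)/(l - I)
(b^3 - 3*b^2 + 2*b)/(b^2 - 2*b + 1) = b*(b - 2)/(b - 1)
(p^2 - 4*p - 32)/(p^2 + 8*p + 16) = (p - 8)/(p + 4)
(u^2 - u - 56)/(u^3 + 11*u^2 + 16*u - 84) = (u - 8)/(u^2 + 4*u - 12)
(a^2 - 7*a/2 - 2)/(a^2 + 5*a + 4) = (a^2 - 7*a/2 - 2)/(a^2 + 5*a + 4)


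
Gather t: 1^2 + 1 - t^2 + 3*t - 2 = -t^2 + 3*t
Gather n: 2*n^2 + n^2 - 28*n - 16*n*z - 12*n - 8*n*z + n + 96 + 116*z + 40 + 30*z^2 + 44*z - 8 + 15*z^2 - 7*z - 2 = 3*n^2 + n*(-24*z - 39) + 45*z^2 + 153*z + 126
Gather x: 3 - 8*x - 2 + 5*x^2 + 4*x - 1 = 5*x^2 - 4*x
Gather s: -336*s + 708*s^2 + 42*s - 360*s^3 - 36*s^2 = -360*s^3 + 672*s^2 - 294*s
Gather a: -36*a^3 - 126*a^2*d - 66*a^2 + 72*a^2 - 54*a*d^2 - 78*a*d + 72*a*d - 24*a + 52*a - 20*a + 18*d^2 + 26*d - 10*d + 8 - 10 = -36*a^3 + a^2*(6 - 126*d) + a*(-54*d^2 - 6*d + 8) + 18*d^2 + 16*d - 2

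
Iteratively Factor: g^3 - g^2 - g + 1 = (g - 1)*(g^2 - 1) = (g - 1)^2*(g + 1)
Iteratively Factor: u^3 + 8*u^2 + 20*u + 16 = (u + 4)*(u^2 + 4*u + 4) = (u + 2)*(u + 4)*(u + 2)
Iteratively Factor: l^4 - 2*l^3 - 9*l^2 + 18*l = (l - 2)*(l^3 - 9*l) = l*(l - 2)*(l^2 - 9) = l*(l - 2)*(l + 3)*(l - 3)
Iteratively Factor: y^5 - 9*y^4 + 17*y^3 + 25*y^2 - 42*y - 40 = (y - 5)*(y^4 - 4*y^3 - 3*y^2 + 10*y + 8) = (y - 5)*(y - 4)*(y^3 - 3*y - 2) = (y - 5)*(y - 4)*(y + 1)*(y^2 - y - 2) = (y - 5)*(y - 4)*(y - 2)*(y + 1)*(y + 1)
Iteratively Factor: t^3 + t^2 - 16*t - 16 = (t - 4)*(t^2 + 5*t + 4) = (t - 4)*(t + 4)*(t + 1)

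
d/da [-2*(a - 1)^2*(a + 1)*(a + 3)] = -8*a^3 - 12*a^2 + 16*a + 4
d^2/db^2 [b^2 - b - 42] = 2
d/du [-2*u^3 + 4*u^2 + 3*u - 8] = -6*u^2 + 8*u + 3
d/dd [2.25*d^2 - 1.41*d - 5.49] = 4.5*d - 1.41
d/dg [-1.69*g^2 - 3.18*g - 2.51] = -3.38*g - 3.18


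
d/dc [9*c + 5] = 9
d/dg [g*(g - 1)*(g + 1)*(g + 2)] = 4*g^3 + 6*g^2 - 2*g - 2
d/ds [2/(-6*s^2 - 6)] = 2*s/(3*(s^2 + 1)^2)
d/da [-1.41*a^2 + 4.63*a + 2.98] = 4.63 - 2.82*a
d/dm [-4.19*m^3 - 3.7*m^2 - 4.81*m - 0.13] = -12.57*m^2 - 7.4*m - 4.81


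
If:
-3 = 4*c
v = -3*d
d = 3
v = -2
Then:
No Solution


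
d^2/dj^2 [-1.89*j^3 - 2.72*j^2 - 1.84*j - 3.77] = -11.34*j - 5.44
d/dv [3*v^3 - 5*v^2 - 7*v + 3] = 9*v^2 - 10*v - 7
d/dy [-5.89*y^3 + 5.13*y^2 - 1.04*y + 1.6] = -17.67*y^2 + 10.26*y - 1.04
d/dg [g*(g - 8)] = 2*g - 8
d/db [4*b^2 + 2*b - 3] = 8*b + 2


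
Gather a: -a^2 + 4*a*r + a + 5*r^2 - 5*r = -a^2 + a*(4*r + 1) + 5*r^2 - 5*r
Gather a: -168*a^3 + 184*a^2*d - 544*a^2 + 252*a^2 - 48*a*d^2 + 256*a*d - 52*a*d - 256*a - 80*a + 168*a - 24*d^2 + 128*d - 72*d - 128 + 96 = -168*a^3 + a^2*(184*d - 292) + a*(-48*d^2 + 204*d - 168) - 24*d^2 + 56*d - 32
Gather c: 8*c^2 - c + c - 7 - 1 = 8*c^2 - 8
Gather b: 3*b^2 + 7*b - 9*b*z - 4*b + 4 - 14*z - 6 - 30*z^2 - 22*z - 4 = 3*b^2 + b*(3 - 9*z) - 30*z^2 - 36*z - 6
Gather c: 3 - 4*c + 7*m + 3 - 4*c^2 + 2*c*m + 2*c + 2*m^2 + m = -4*c^2 + c*(2*m - 2) + 2*m^2 + 8*m + 6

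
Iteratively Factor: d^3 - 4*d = (d + 2)*(d^2 - 2*d) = d*(d + 2)*(d - 2)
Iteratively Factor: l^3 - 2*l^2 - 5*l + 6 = (l - 1)*(l^2 - l - 6) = (l - 3)*(l - 1)*(l + 2)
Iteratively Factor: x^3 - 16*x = (x)*(x^2 - 16) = x*(x + 4)*(x - 4)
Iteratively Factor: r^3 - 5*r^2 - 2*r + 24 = (r - 4)*(r^2 - r - 6) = (r - 4)*(r + 2)*(r - 3)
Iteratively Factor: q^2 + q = (q)*(q + 1)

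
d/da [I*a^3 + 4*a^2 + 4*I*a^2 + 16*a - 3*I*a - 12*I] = 3*I*a^2 + 8*a*(1 + I) + 16 - 3*I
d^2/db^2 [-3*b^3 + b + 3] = -18*b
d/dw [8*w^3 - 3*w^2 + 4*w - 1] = 24*w^2 - 6*w + 4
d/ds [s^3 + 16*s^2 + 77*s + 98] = 3*s^2 + 32*s + 77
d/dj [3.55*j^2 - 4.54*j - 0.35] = 7.1*j - 4.54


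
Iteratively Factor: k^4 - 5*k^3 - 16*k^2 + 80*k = (k - 4)*(k^3 - k^2 - 20*k) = k*(k - 4)*(k^2 - k - 20) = k*(k - 5)*(k - 4)*(k + 4)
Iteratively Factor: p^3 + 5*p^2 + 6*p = (p + 2)*(p^2 + 3*p) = (p + 2)*(p + 3)*(p)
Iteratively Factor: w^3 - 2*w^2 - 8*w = (w - 4)*(w^2 + 2*w) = (w - 4)*(w + 2)*(w)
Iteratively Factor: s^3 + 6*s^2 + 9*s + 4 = (s + 1)*(s^2 + 5*s + 4) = (s + 1)^2*(s + 4)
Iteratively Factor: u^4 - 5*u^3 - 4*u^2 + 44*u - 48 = (u - 2)*(u^3 - 3*u^2 - 10*u + 24) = (u - 2)^2*(u^2 - u - 12) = (u - 4)*(u - 2)^2*(u + 3)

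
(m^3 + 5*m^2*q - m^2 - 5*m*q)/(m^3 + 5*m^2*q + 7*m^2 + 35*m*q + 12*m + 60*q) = m*(m - 1)/(m^2 + 7*m + 12)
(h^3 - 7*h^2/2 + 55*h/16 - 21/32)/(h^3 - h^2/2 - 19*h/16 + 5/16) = (8*h^2 - 26*h + 21)/(2*(4*h^2 - h - 5))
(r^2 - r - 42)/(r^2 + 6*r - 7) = (r^2 - r - 42)/(r^2 + 6*r - 7)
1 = 1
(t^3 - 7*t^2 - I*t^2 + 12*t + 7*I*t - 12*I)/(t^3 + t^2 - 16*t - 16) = (t^2 - t*(3 + I) + 3*I)/(t^2 + 5*t + 4)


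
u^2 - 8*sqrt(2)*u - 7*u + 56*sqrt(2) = (u - 7)*(u - 8*sqrt(2))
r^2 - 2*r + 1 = (r - 1)^2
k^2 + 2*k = k*(k + 2)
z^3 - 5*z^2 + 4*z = z*(z - 4)*(z - 1)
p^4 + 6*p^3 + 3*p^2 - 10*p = p*(p - 1)*(p + 2)*(p + 5)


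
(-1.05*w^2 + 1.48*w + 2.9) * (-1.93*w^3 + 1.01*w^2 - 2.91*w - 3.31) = 2.0265*w^5 - 3.9169*w^4 - 1.0467*w^3 + 2.0977*w^2 - 13.3378*w - 9.599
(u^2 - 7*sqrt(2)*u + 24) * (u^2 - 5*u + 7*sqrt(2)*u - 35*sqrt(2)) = u^4 - 5*u^3 - 74*u^2 + 168*sqrt(2)*u + 370*u - 840*sqrt(2)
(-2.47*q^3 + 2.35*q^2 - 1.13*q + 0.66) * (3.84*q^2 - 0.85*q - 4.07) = -9.4848*q^5 + 11.1235*q^4 + 3.7162*q^3 - 6.0696*q^2 + 4.0381*q - 2.6862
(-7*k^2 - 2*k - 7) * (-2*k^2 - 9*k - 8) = 14*k^4 + 67*k^3 + 88*k^2 + 79*k + 56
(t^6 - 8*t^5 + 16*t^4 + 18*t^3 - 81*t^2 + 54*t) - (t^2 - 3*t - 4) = t^6 - 8*t^5 + 16*t^4 + 18*t^3 - 82*t^2 + 57*t + 4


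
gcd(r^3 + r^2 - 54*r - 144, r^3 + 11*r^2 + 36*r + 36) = r^2 + 9*r + 18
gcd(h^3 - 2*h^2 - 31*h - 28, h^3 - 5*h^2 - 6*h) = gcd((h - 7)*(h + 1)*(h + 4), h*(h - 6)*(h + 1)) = h + 1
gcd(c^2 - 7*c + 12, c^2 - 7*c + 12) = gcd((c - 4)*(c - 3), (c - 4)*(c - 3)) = c^2 - 7*c + 12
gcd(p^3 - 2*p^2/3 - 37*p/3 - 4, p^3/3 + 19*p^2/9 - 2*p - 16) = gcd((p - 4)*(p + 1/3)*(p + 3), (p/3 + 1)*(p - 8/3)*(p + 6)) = p + 3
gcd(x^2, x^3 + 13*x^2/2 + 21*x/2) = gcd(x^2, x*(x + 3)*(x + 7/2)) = x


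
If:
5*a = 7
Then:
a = 7/5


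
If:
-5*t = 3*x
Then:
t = -3*x/5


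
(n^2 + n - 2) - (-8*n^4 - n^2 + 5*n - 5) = 8*n^4 + 2*n^2 - 4*n + 3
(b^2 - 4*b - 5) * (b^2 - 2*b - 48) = b^4 - 6*b^3 - 45*b^2 + 202*b + 240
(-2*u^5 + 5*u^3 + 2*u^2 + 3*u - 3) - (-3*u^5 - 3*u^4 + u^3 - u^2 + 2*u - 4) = u^5 + 3*u^4 + 4*u^3 + 3*u^2 + u + 1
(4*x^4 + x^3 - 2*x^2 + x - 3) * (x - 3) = 4*x^5 - 11*x^4 - 5*x^3 + 7*x^2 - 6*x + 9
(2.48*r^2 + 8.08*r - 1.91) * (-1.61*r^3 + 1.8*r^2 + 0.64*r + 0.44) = -3.9928*r^5 - 8.5448*r^4 + 19.2063*r^3 + 2.8244*r^2 + 2.3328*r - 0.8404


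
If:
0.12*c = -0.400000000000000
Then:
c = -3.33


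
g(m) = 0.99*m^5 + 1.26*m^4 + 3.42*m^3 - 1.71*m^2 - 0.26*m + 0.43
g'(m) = 4.95*m^4 + 5.04*m^3 + 10.26*m^2 - 3.42*m - 0.26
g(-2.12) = -56.23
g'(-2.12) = 105.07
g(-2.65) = -141.78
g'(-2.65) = 231.17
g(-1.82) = -31.32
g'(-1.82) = 63.88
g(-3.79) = -723.52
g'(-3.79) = 907.02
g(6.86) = 18852.93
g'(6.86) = 13048.47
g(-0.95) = -3.54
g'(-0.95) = 11.96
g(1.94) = 63.51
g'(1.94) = 138.63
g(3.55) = 889.26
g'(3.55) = 1128.56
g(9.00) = 69078.13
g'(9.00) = 36951.13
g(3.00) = 419.23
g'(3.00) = 618.85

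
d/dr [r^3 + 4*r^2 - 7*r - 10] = 3*r^2 + 8*r - 7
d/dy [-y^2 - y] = -2*y - 1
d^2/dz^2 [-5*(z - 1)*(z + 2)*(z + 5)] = -30*z - 60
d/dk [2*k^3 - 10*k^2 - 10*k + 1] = 6*k^2 - 20*k - 10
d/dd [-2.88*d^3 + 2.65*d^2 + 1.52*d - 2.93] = -8.64*d^2 + 5.3*d + 1.52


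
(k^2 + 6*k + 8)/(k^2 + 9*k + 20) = (k + 2)/(k + 5)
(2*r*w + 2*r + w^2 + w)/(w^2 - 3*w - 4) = (2*r + w)/(w - 4)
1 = 1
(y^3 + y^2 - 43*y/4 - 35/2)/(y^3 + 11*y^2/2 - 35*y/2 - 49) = (y + 5/2)/(y + 7)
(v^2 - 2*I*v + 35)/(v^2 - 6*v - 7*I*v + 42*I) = (v + 5*I)/(v - 6)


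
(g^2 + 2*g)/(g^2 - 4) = g/(g - 2)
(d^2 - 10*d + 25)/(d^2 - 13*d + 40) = (d - 5)/(d - 8)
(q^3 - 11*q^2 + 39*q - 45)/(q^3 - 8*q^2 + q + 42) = (q^2 - 8*q + 15)/(q^2 - 5*q - 14)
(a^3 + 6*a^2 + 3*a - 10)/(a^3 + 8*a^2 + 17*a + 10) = (a - 1)/(a + 1)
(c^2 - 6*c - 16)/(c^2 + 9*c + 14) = (c - 8)/(c + 7)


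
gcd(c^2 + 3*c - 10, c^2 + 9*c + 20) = c + 5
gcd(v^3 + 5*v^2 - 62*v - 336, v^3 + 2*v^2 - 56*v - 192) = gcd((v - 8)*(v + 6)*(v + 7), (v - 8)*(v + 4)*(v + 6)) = v^2 - 2*v - 48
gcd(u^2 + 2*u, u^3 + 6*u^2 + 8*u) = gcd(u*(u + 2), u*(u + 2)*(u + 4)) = u^2 + 2*u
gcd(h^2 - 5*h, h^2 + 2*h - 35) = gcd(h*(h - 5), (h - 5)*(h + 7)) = h - 5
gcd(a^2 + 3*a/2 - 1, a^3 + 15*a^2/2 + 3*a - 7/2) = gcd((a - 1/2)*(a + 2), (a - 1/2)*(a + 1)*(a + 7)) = a - 1/2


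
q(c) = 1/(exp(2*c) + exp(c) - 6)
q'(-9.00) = 0.00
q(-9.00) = -0.17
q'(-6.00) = 0.00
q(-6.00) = -0.17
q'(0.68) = -578.52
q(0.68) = -7.70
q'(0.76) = -22.35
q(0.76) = 1.41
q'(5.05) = -0.00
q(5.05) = 0.00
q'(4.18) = -0.00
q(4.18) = 0.00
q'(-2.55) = -0.00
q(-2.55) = -0.17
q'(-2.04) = -0.00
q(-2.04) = -0.17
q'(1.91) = -0.05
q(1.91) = 0.02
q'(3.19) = -0.00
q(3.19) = 0.00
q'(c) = (-2*exp(2*c) - exp(c))/(exp(2*c) + exp(c) - 6)^2 = (-2*exp(c) - 1)*exp(c)/(exp(2*c) + exp(c) - 6)^2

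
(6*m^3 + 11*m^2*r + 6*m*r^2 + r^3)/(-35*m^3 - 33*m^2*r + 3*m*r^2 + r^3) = (6*m^2 + 5*m*r + r^2)/(-35*m^2 + 2*m*r + r^2)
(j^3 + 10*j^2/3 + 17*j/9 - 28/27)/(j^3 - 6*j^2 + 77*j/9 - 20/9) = (9*j^2 + 33*j + 28)/(3*(3*j^2 - 17*j + 20))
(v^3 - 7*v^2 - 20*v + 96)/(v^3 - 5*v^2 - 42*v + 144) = (v + 4)/(v + 6)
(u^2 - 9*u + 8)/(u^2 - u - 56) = (u - 1)/(u + 7)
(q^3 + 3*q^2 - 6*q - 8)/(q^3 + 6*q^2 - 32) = (q + 1)/(q + 4)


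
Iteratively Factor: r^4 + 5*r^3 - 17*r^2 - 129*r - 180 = (r + 3)*(r^3 + 2*r^2 - 23*r - 60) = (r + 3)^2*(r^2 - r - 20) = (r + 3)^2*(r + 4)*(r - 5)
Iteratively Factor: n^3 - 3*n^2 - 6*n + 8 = (n - 1)*(n^2 - 2*n - 8) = (n - 4)*(n - 1)*(n + 2)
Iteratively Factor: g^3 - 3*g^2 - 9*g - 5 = (g - 5)*(g^2 + 2*g + 1) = (g - 5)*(g + 1)*(g + 1)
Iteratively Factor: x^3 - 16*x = (x)*(x^2 - 16) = x*(x - 4)*(x + 4)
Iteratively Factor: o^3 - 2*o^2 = (o)*(o^2 - 2*o) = o*(o - 2)*(o)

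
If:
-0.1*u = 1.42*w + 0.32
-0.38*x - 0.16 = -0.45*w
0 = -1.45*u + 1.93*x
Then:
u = -0.82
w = -0.17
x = -0.62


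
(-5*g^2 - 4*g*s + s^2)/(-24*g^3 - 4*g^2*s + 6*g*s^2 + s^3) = (5*g^2 + 4*g*s - s^2)/(24*g^3 + 4*g^2*s - 6*g*s^2 - s^3)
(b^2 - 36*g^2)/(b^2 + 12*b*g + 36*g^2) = (b - 6*g)/(b + 6*g)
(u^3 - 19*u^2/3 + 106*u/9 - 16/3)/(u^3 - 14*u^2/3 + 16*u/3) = (u^2 - 11*u/3 + 2)/(u*(u - 2))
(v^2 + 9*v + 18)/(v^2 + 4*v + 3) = (v + 6)/(v + 1)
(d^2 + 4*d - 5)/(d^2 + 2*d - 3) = (d + 5)/(d + 3)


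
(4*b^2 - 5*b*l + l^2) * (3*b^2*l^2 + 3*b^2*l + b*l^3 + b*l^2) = 12*b^4*l^2 + 12*b^4*l - 11*b^3*l^3 - 11*b^3*l^2 - 2*b^2*l^4 - 2*b^2*l^3 + b*l^5 + b*l^4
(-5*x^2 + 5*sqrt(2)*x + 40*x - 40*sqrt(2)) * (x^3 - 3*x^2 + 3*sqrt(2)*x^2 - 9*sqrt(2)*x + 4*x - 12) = -5*x^5 - 10*sqrt(2)*x^4 + 55*x^4 - 110*x^3 + 110*sqrt(2)*x^3 - 220*sqrt(2)*x^2 - 110*x^2 - 220*sqrt(2)*x + 240*x + 480*sqrt(2)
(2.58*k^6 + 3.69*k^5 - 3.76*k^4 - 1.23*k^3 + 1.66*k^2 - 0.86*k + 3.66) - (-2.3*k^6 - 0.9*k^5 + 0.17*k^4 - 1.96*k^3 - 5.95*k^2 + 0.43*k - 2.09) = 4.88*k^6 + 4.59*k^5 - 3.93*k^4 + 0.73*k^3 + 7.61*k^2 - 1.29*k + 5.75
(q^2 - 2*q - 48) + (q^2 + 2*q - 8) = 2*q^2 - 56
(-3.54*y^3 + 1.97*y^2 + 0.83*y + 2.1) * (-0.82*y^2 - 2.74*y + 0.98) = 2.9028*y^5 + 8.0842*y^4 - 9.5476*y^3 - 2.0656*y^2 - 4.9406*y + 2.058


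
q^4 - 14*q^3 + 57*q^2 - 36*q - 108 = (q - 6)^2*(q - 3)*(q + 1)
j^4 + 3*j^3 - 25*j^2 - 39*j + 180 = (j - 3)^2*(j + 4)*(j + 5)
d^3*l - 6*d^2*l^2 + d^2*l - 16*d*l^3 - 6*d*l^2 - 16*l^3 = (d - 8*l)*(d + 2*l)*(d*l + l)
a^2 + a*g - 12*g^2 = (a - 3*g)*(a + 4*g)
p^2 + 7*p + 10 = (p + 2)*(p + 5)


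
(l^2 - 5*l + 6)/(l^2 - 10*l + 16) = (l - 3)/(l - 8)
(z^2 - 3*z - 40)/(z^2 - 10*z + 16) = (z + 5)/(z - 2)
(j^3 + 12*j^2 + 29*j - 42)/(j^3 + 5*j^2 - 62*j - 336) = (j - 1)/(j - 8)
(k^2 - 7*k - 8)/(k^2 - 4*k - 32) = (k + 1)/(k + 4)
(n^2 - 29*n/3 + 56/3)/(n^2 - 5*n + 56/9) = 3*(n - 7)/(3*n - 7)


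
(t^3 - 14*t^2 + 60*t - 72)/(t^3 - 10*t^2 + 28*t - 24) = (t - 6)/(t - 2)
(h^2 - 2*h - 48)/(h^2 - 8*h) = (h + 6)/h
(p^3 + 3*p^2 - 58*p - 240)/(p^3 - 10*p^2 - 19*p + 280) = (p + 6)/(p - 7)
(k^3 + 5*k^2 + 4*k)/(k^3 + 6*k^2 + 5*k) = (k + 4)/(k + 5)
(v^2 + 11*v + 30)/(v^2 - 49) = (v^2 + 11*v + 30)/(v^2 - 49)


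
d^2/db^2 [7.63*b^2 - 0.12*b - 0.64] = 15.2600000000000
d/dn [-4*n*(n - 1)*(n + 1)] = 4 - 12*n^2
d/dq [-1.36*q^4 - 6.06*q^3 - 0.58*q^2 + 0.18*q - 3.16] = -5.44*q^3 - 18.18*q^2 - 1.16*q + 0.18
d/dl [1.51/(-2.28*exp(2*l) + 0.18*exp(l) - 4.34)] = (6.8856*exp(l) - 0.2718)*exp(l)/(2.28*exp(2*l) - 0.18*exp(l) + 4.34)^2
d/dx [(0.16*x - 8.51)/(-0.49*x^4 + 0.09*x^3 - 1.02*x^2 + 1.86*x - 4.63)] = (0.2352*x^4 - 16.7084*x^3 + 2.4609*x^2 - 17.3604*x + 15.0878)/(0.2401*x^8 - 0.0882*x^7 + 1.0077*x^6 - 2.0064*x^5 + 5.9126*x^4 - 4.6278*x^3 + 12.9048*x^2 - 17.2236*x + 21.4369)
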